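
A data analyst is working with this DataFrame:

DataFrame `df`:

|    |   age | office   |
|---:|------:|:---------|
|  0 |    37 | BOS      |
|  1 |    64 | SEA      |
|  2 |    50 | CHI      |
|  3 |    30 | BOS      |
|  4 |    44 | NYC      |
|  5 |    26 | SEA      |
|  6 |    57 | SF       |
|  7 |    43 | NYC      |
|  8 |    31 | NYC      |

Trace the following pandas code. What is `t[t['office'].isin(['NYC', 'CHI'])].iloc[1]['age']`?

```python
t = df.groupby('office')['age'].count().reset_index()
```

3

group by office, count of age:
office
BOS    2
CHI    1
NYC    3
SEA    2
SF     1
Name: age, dtype: int64
reset_index():
  office  age
0    BOS    2
1    CHI    1
2    NYC    3
3    SEA    2
4     SF    1
filter rows where office in ['NYC', 'CHI']:
  office  age
1    CHI    1
2    NYC    3
Reading off the value at position 1, column 'age', we get 3.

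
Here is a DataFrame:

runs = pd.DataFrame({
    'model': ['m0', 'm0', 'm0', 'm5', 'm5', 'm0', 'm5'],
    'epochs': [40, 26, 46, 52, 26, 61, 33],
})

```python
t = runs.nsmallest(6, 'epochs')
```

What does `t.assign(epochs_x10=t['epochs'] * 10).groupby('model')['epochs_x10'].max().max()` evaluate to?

520

take 6 rows with smallest epochs:
  model  epochs
1    m0      26
4    m5      26
6    m5      33
0    m0      40
2    m0      46
3    m5      52
add column epochs_x10 = t['epochs'] * 10:
  model  epochs  epochs_x10
1    m0      26         260
4    m5      26         260
6    m5      33         330
0    m0      40         400
2    m0      46         460
3    m5      52         520
group by model, max of epochs_x10:
model
m0    460
m5    520
Name: epochs_x10, dtype: int64
Then the max of the resulting series: 520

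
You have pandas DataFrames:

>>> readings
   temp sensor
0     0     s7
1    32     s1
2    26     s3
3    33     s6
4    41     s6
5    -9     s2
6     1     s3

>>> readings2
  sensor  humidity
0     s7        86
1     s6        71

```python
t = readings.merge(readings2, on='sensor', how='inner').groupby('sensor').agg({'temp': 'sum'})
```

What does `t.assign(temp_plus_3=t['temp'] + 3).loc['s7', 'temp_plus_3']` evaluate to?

3

merge on 'sensor' (how='inner') → 3 rows:
   temp sensor  humidity
0     0     s7        86
1    33     s6        71
2    41     s6        71
group by sensor, sum of temp:
        temp
sensor      
s6        74
s7         0
add column temp_plus_3 = t['temp'] + 3:
        temp  temp_plus_3
sensor                   
s6        74           77
s7         0            3
Hence 3.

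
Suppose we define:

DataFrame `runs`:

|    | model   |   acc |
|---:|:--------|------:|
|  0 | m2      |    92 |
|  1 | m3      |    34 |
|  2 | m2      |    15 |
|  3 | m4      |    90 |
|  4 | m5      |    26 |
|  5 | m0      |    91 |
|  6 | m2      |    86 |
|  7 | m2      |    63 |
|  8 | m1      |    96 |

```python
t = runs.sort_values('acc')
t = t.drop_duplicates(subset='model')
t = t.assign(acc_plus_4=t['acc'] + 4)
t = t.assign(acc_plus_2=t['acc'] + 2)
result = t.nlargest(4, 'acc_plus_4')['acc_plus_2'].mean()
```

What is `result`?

79.75

sort by acc:
  model  acc
2    m2   15
4    m5   26
1    m3   34
7    m2   63
6    m2   86
3    m4   90
5    m0   91
0    m2   92
8    m1   96
drop duplicate model (keep=first):
  model  acc
2    m2   15
4    m5   26
1    m3   34
3    m4   90
5    m0   91
8    m1   96
add column acc_plus_4 = t['acc'] + 4:
  model  acc  acc_plus_4
2    m2   15          19
4    m5   26          30
1    m3   34          38
3    m4   90          94
5    m0   91          95
8    m1   96         100
add column acc_plus_2 = t['acc'] + 2:
  model  acc  acc_plus_4  acc_plus_2
2    m2   15          19          17
4    m5   26          30          28
1    m3   34          38          36
3    m4   90          94          92
5    m0   91          95          93
8    m1   96         100          98
take 4 rows with largest acc_plus_4:
  model  acc  acc_plus_4  acc_plus_2
8    m1   96         100          98
5    m0   91          95          93
3    m4   90          94          92
1    m3   34          38          36
So mean() = 79.75.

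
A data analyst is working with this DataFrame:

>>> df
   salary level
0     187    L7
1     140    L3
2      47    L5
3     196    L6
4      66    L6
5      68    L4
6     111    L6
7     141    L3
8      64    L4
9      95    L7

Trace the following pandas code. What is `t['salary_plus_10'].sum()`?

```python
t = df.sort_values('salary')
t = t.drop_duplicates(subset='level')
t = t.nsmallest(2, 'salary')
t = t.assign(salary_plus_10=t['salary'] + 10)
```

sort by salary:
   salary level
2      47    L5
8      64    L4
4      66    L6
5      68    L4
9      95    L7
6     111    L6
1     140    L3
7     141    L3
0     187    L7
3     196    L6
drop duplicate level (keep=first):
   salary level
2      47    L5
8      64    L4
4      66    L6
9      95    L7
1     140    L3
take 2 rows with smallest salary:
   salary level
2      47    L5
8      64    L4
add column salary_plus_10 = t['salary'] + 10:
   salary level  salary_plus_10
2      47    L5              57
8      64    L4              74
Reading off the sum of column 'salary_plus_10', we get 131.

131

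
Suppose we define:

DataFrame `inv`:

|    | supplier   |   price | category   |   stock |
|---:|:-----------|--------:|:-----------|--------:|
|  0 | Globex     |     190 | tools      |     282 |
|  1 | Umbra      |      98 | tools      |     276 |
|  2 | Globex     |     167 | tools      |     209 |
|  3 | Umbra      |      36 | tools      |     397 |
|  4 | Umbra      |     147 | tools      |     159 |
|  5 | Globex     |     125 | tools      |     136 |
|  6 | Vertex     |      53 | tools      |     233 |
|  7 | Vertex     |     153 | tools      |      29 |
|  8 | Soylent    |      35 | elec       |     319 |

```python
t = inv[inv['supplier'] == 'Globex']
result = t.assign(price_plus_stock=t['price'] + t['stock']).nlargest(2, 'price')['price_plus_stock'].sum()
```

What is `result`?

filter rows where supplier == 'Globex':
  supplier  price category  stock
0   Globex    190    tools    282
2   Globex    167    tools    209
5   Globex    125    tools    136
add column price_plus_stock = t['price'] + t['stock']:
  supplier  price category  stock  price_plus_stock
0   Globex    190    tools    282               472
2   Globex    167    tools    209               376
5   Globex    125    tools    136               261
take 2 rows with largest price:
  supplier  price category  stock  price_plus_stock
0   Globex    190    tools    282               472
2   Globex    167    tools    209               376

848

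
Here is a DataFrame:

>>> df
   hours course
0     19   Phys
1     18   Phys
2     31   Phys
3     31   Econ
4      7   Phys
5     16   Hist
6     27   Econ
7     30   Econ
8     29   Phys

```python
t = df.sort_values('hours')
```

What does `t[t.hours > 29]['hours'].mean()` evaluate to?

30.6666666667

sort by hours:
   hours course
4      7   Phys
5     16   Hist
1     18   Phys
0     19   Phys
6     27   Econ
8     29   Phys
7     30   Econ
2     31   Phys
3     31   Econ
filter rows where hours > 29:
   hours course
7     30   Econ
2     31   Phys
3     31   Econ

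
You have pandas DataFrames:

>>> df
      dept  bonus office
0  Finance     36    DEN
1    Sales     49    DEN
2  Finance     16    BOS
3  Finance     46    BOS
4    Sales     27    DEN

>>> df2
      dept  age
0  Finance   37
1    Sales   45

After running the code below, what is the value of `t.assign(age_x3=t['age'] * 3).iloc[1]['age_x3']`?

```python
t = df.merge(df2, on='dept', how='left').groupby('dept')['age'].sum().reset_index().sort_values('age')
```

merge on 'dept' (how='left') → 5 rows:
      dept  bonus office  age
0  Finance     36    DEN   37
1    Sales     49    DEN   45
2  Finance     16    BOS   37
3  Finance     46    BOS   37
4    Sales     27    DEN   45
group by dept, sum of age:
dept
Finance    111
Sales       90
Name: age, dtype: int64
reset_index():
      dept  age
0  Finance  111
1    Sales   90
sort by age:
      dept  age
1    Sales   90
0  Finance  111
add column age_x3 = t['age'] * 3:
      dept  age  age_x3
1    Sales   90     270
0  Finance  111     333
The value at position 1, column 'age_x3' is 333.

333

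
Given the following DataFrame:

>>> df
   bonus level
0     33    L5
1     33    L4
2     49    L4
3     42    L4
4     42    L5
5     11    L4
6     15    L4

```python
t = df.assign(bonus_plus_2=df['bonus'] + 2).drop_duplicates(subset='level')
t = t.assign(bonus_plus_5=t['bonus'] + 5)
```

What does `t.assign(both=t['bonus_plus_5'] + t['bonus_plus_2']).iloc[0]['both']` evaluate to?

73

add column bonus_plus_2 = df['bonus'] + 2:
   bonus level  bonus_plus_2
0     33    L5            35
1     33    L4            35
2     49    L4            51
3     42    L4            44
4     42    L5            44
5     11    L4            13
6     15    L4            17
drop duplicate level (keep=first):
   bonus level  bonus_plus_2
0     33    L5            35
1     33    L4            35
add column bonus_plus_5 = t['bonus'] + 5:
   bonus level  bonus_plus_2  bonus_plus_5
0     33    L5            35            38
1     33    L4            35            38
add column both = t['bonus_plus_5'] + t['bonus_plus_2']:
   bonus level  bonus_plus_2  bonus_plus_5  both
0     33    L5            35            38    73
1     33    L4            35            38    73
Then the value at position 0, column 'both': 73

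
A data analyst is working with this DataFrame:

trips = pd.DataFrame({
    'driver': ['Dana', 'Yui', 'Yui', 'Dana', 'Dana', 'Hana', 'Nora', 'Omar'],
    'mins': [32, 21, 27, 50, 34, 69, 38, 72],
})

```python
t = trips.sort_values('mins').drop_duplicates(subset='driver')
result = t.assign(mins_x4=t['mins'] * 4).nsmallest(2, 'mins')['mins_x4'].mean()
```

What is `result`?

sort by mins:
  driver  mins
1    Yui    21
2    Yui    27
0   Dana    32
4   Dana    34
6   Nora    38
3   Dana    50
5   Hana    69
7   Omar    72
drop duplicate driver (keep=first):
  driver  mins
1    Yui    21
0   Dana    32
6   Nora    38
5   Hana    69
7   Omar    72
add column mins_x4 = t['mins'] * 4:
  driver  mins  mins_x4
1    Yui    21       84
0   Dana    32      128
6   Nora    38      152
5   Hana    69      276
7   Omar    72      288
take 2 rows with smallest mins:
  driver  mins  mins_x4
1    Yui    21       84
0   Dana    32      128
So mean() = 106.0.

106.0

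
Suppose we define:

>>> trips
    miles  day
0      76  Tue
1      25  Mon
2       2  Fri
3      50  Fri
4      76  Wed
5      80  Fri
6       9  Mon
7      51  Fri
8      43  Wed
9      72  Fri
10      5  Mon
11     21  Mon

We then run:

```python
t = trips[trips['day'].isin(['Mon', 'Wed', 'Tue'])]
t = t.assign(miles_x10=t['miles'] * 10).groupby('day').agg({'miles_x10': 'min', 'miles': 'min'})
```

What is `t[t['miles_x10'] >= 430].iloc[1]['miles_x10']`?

filter rows where day in ['Mon', 'Wed', 'Tue']:
    miles  day
0      76  Tue
1      25  Mon
4      76  Wed
6       9  Mon
8      43  Wed
10      5  Mon
11     21  Mon
add column miles_x10 = t['miles'] * 10:
    miles  day  miles_x10
0      76  Tue        760
1      25  Mon        250
4      76  Wed        760
6       9  Mon         90
8      43  Wed        430
10      5  Mon         50
11     21  Mon        210
group by day: min(miles_x10), min(miles):
     miles_x10  miles
day                  
Mon         50      5
Tue        760     76
Wed        430     43
filter rows where miles_x10 >= 430:
     miles_x10  miles
day                  
Tue        760     76
Wed        430     43
Then the value at position 1, column 'miles_x10': 430

430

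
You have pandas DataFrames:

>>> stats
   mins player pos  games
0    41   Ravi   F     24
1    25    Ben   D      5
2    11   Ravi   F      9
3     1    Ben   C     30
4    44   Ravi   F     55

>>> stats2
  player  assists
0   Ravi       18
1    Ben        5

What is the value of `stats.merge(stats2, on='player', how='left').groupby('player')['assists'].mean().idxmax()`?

Ravi

merge on 'player' (how='left') → 5 rows:
   mins player pos  games  assists
0    41   Ravi   F     24       18
1    25    Ben   D      5        5
2    11   Ravi   F      9       18
3     1    Ben   C     30        5
4    44   Ravi   F     55       18
group by player, mean of assists:
player
Ben      5.0
Ravi    18.0
Name: assists, dtype: float64
The label with the largest value is Ravi.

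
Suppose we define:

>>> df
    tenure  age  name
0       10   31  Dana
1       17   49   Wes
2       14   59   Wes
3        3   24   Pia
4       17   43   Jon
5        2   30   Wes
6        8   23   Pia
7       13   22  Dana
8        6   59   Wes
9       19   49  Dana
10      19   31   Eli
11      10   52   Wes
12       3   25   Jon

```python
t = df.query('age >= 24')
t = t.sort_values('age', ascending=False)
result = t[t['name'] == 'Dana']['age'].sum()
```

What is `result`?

80

filter rows where age >= 24:
    tenure  age  name
0       10   31  Dana
1       17   49   Wes
2       14   59   Wes
3        3   24   Pia
4       17   43   Jon
5        2   30   Wes
8        6   59   Wes
9       19   49  Dana
10      19   31   Eli
11      10   52   Wes
12       3   25   Jon
sort by age descending:
    tenure  age  name
2       14   59   Wes
8        6   59   Wes
11      10   52   Wes
1       17   49   Wes
9       19   49  Dana
4       17   43   Jon
0       10   31  Dana
10      19   31   Eli
5        2   30   Wes
12       3   25   Jon
3        3   24   Pia
filter rows where name == 'Dana':
   tenure  age  name
9      19   49  Dana
0      10   31  Dana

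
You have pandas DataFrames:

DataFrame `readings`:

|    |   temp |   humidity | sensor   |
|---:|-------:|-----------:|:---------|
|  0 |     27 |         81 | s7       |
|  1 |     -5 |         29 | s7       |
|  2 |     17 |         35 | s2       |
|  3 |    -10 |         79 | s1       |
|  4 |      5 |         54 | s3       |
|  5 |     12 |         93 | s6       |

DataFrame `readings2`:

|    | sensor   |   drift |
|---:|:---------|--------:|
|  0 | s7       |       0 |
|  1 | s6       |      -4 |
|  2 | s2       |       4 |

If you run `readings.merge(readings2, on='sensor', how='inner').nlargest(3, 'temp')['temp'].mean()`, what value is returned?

18.6666666667

merge on 'sensor' (how='inner') → 4 rows:
   temp  humidity sensor  drift
0    27        81     s7      0
1    -5        29     s7      0
2    17        35     s2      4
3    12        93     s6     -4
take 3 rows with largest temp:
   temp  humidity sensor  drift
0    27        81     s7      0
2    17        35     s2      4
3    12        93     s6     -4
Finally, mean of column 'temp' = 18.6666666667.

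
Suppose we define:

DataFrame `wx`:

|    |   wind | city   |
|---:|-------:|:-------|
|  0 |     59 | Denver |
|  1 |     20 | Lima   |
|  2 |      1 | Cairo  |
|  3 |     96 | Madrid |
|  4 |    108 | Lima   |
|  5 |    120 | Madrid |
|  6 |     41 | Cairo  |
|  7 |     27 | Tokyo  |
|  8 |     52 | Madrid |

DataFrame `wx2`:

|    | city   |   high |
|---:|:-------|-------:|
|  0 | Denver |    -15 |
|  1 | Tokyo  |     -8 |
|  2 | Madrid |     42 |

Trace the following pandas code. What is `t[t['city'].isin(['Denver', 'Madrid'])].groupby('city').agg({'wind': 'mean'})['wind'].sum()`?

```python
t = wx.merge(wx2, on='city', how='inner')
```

148.333333333

merge on 'city' (how='inner') → 5 rows:
   wind    city  high
0    59  Denver   -15
1    96  Madrid    42
2   120  Madrid    42
3    27   Tokyo    -8
4    52  Madrid    42
filter rows where city in ['Denver', 'Madrid']:
   wind    city  high
0    59  Denver   -15
1    96  Madrid    42
2   120  Madrid    42
4    52  Madrid    42
group by city, mean of wind:
             wind
city             
Denver  59.000000
Madrid  89.333333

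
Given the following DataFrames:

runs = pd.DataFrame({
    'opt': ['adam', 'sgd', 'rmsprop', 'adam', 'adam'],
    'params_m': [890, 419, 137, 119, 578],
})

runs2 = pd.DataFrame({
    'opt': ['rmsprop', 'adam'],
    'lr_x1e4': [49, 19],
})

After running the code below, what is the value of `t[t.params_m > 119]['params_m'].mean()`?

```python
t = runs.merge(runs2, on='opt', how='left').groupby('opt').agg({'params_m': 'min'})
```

278.0

merge on 'opt' (how='left') → 5 rows:
       opt  params_m  lr_x1e4
0     adam       890     19.0
1      sgd       419      NaN
2  rmsprop       137     49.0
3     adam       119     19.0
4     adam       578     19.0
group by opt, min of params_m:
         params_m
opt              
adam          119
rmsprop       137
sgd           419
filter rows where params_m > 119:
         params_m
opt              
rmsprop       137
sgd           419
So mean() = 278.0.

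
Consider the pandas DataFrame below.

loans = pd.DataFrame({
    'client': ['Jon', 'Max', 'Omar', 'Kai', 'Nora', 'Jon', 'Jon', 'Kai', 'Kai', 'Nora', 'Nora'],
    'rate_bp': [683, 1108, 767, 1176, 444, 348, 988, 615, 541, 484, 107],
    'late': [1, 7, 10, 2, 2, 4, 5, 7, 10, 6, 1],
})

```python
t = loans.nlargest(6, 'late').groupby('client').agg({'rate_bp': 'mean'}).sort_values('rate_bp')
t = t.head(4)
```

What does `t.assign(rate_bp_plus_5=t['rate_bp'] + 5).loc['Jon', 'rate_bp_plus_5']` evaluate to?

take 6 rows with largest late:
  client  rate_bp  late
2   Omar      767    10
8    Kai      541    10
1    Max     1108     7
7    Kai      615     7
9   Nora      484     6
6    Jon      988     5
group by client, mean of rate_bp:
        rate_bp
client         
Jon       988.0
Kai       578.0
Max      1108.0
Nora      484.0
Omar      767.0
sort by rate_bp:
        rate_bp
client         
Nora      484.0
Kai       578.0
Omar      767.0
Jon       988.0
Max      1108.0
take first 4 rows:
        rate_bp
client         
Nora      484.0
Kai       578.0
Omar      767.0
Jon       988.0
add column rate_bp_plus_5 = t['rate_bp'] + 5:
        rate_bp  rate_bp_plus_5
client                         
Nora      484.0           489.0
Kai       578.0           583.0
Omar      767.0           772.0
Jon       988.0           993.0
value at row 'Jon', column 'rate_bp_plus_5' → 993.0

993.0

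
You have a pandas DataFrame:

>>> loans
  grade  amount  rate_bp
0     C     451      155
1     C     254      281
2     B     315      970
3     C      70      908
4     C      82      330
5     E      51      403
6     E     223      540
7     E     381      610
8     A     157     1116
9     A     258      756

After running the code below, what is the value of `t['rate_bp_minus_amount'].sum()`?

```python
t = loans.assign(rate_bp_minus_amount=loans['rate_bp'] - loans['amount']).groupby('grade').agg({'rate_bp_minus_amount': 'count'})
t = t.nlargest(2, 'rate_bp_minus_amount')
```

7

add column rate_bp_minus_amount = loans['rate_bp'] - loans['amount']:
  grade  amount  rate_bp  rate_bp_minus_amount
0     C     451      155                  -296
1     C     254      281                    27
2     B     315      970                   655
3     C      70      908                   838
4     C      82      330                   248
5     E      51      403                   352
6     E     223      540                   317
7     E     381      610                   229
8     A     157     1116                   959
9     A     258      756                   498
group by grade, count of rate_bp_minus_amount:
       rate_bp_minus_amount
grade                      
A                         2
B                         1
C                         4
E                         3
take 2 rows with largest rate_bp_minus_amount:
       rate_bp_minus_amount
grade                      
C                         4
E                         3
Then the sum of column 'rate_bp_minus_amount': 7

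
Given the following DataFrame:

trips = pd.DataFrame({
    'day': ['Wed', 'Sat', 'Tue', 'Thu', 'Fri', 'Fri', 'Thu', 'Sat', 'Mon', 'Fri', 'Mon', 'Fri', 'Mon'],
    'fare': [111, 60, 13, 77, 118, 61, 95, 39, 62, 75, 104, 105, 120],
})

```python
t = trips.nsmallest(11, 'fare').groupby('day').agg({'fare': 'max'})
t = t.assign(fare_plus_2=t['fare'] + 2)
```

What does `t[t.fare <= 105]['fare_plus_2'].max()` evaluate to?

107

take 11 rows with smallest fare:
    day  fare
2   Tue    13
7   Sat    39
1   Sat    60
5   Fri    61
8   Mon    62
9   Fri    75
3   Thu    77
6   Thu    95
10  Mon   104
11  Fri   105
0   Wed   111
group by day, max of fare:
     fare
day      
Fri   105
Mon   104
Sat    60
Thu    95
Tue    13
Wed   111
add column fare_plus_2 = t['fare'] + 2:
     fare  fare_plus_2
day                   
Fri   105          107
Mon   104          106
Sat    60           62
Thu    95           97
Tue    13           15
Wed   111          113
filter rows where fare <= 105:
     fare  fare_plus_2
day                   
Fri   105          107
Mon   104          106
Sat    60           62
Thu    95           97
Tue    13           15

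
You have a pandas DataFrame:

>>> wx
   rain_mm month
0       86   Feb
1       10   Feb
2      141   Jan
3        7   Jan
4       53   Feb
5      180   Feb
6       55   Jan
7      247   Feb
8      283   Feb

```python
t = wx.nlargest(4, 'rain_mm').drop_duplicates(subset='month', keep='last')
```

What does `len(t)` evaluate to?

2

take 4 rows with largest rain_mm:
   rain_mm month
8      283   Feb
7      247   Feb
5      180   Feb
2      141   Jan
drop duplicate month (keep=last):
   rain_mm month
5      180   Feb
2      141   Jan
Hence 2.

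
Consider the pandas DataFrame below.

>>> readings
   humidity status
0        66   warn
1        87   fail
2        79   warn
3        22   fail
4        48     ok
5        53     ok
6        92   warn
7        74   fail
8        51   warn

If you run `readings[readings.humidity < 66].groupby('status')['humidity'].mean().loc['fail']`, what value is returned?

22.0

filter rows where humidity < 66:
   humidity status
3        22   fail
4        48     ok
5        53     ok
8        51   warn
group by status, mean of humidity:
status
fail    22.0
ok      50.5
warn    51.0
Name: humidity, dtype: float64
Then the value at index 'fail': 22.0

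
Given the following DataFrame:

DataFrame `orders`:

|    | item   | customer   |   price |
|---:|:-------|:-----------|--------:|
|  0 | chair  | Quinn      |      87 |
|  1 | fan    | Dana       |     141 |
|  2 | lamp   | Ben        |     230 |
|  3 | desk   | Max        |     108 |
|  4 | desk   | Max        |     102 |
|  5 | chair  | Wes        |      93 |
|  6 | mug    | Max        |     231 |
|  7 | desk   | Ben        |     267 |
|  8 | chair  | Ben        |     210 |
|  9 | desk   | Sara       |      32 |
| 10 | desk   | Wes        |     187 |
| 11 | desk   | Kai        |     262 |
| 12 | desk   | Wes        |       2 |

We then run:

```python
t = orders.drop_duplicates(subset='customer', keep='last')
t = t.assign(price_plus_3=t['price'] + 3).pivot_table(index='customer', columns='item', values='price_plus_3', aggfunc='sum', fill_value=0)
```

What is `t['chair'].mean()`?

drop duplicate customer (keep=last):
     item customer  price
0   chair    Quinn     87
1     fan     Dana    141
6     mug      Max    231
8   chair      Ben    210
9    desk     Sara     32
11   desk      Kai    262
12   desk      Wes      2
add column price_plus_3 = t['price'] + 3:
     item customer  price  price_plus_3
0   chair    Quinn     87            90
1     fan     Dana    141           144
6     mug      Max    231           234
8   chair      Ben    210           213
9    desk     Sara     32            35
11   desk      Kai    262           265
12   desk      Wes      2             5
pivot: rows=customer, cols=item, sum(price_plus_3):
item      chair  desk  fan  mug
customer                       
Ben         213     0    0    0
Dana          0     0  144    0
Kai           0   265    0    0
Max           0     0    0  234
Quinn        90     0    0    0
Sara          0    35    0    0
Wes           0     5    0    0

43.2857142857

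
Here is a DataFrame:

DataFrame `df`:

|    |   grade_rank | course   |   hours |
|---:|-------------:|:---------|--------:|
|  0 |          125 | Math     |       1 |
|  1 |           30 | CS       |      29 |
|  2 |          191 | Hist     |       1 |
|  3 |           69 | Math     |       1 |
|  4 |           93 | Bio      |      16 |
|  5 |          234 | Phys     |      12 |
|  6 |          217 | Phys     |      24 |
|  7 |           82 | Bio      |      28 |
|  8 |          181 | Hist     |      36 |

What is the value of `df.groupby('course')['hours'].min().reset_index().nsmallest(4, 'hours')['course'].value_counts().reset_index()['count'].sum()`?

group by course, min of hours:
course
Bio     16
CS      29
Hist     1
Math     1
Phys    12
Name: hours, dtype: int64
reset_index():
  course  hours
0    Bio     16
1     CS     29
2   Hist      1
3   Math      1
4   Phys     12
take 4 rows with smallest hours:
  course  hours
2   Hist      1
3   Math      1
4   Phys     12
0    Bio     16
value_counts of course:
course
Hist    1
Math    1
Phys    1
Bio     1
Name: count, dtype: int64
reset_index():
  course  count
0   Hist      1
1   Math      1
2   Phys      1
3    Bio      1
So sum() = 4.

4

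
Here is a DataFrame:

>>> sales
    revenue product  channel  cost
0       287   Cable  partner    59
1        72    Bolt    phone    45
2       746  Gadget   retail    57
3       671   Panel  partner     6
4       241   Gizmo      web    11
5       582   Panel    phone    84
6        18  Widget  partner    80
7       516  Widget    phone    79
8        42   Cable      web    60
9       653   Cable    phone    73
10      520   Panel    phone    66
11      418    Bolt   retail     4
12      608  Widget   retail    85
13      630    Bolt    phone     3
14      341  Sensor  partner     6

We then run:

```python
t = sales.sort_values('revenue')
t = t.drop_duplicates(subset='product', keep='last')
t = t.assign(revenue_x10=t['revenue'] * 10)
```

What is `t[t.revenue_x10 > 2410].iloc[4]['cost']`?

sort by revenue:
    revenue product  channel  cost
6        18  Widget  partner    80
8        42   Cable      web    60
1        72    Bolt    phone    45
4       241   Gizmo      web    11
0       287   Cable  partner    59
14      341  Sensor  partner     6
11      418    Bolt   retail     4
7       516  Widget    phone    79
10      520   Panel    phone    66
5       582   Panel    phone    84
12      608  Widget   retail    85
13      630    Bolt    phone     3
9       653   Cable    phone    73
3       671   Panel  partner     6
2       746  Gadget   retail    57
drop duplicate product (keep=last):
    revenue product  channel  cost
4       241   Gizmo      web    11
14      341  Sensor  partner     6
12      608  Widget   retail    85
13      630    Bolt    phone     3
9       653   Cable    phone    73
3       671   Panel  partner     6
2       746  Gadget   retail    57
add column revenue_x10 = t['revenue'] * 10:
    revenue product  channel  cost  revenue_x10
4       241   Gizmo      web    11         2410
14      341  Sensor  partner     6         3410
12      608  Widget   retail    85         6080
13      630    Bolt    phone     3         6300
9       653   Cable    phone    73         6530
3       671   Panel  partner     6         6710
2       746  Gadget   retail    57         7460
filter rows where revenue_x10 > 2410:
    revenue product  channel  cost  revenue_x10
14      341  Sensor  partner     6         3410
12      608  Widget   retail    85         6080
13      630    Bolt    phone     3         6300
9       653   Cable    phone    73         6530
3       671   Panel  partner     6         6710
2       746  Gadget   retail    57         7460

6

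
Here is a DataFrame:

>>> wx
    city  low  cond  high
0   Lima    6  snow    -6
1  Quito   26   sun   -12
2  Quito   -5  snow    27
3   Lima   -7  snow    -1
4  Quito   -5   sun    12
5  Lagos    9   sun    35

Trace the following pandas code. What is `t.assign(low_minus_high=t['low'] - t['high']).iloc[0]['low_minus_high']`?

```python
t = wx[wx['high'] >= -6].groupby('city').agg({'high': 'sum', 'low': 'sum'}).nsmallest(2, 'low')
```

filter rows where high >= -6:
    city  low  cond  high
0   Lima    6  snow    -6
2  Quito   -5  snow    27
3   Lima   -7  snow    -1
4  Quito   -5   sun    12
5  Lagos    9   sun    35
group by city: sum(high), sum(low):
       high  low
city            
Lagos    35    9
Lima     -7   -1
Quito    39  -10
take 2 rows with smallest low:
       high  low
city            
Quito    39  -10
Lima     -7   -1
add column low_minus_high = t['low'] - t['high']:
       high  low  low_minus_high
city                            
Quito    39  -10             -49
Lima     -7   -1               6
Reading off the value at position 0, column 'low_minus_high', we get -49.

-49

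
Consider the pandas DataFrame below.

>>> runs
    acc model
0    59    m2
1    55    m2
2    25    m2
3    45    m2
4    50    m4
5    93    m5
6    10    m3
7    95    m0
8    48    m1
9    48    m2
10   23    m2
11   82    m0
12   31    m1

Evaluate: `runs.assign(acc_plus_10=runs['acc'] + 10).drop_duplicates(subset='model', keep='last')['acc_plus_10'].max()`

103

add column acc_plus_10 = runs['acc'] + 10:
    acc model  acc_plus_10
0    59    m2           69
1    55    m2           65
2    25    m2           35
3    45    m2           55
4    50    m4           60
5    93    m5          103
6    10    m3           20
7    95    m0          105
8    48    m1           58
9    48    m2           58
10   23    m2           33
11   82    m0           92
12   31    m1           41
drop duplicate model (keep=last):
    acc model  acc_plus_10
4    50    m4           60
5    93    m5          103
6    10    m3           20
10   23    m2           33
11   82    m0           92
12   31    m1           41
Taking the max of column 'acc_plus_10' gives 103.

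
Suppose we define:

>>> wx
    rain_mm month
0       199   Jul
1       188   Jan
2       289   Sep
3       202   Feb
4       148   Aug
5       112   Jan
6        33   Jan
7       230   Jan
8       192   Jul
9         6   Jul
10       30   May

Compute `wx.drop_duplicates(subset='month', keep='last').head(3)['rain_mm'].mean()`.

drop duplicate month (keep=last):
    rain_mm month
2       289   Sep
3       202   Feb
4       148   Aug
7       230   Jan
9         6   Jul
10       30   May
take first 3 rows:
   rain_mm month
2      289   Sep
3      202   Feb
4      148   Aug
Hence 213.0.

213.0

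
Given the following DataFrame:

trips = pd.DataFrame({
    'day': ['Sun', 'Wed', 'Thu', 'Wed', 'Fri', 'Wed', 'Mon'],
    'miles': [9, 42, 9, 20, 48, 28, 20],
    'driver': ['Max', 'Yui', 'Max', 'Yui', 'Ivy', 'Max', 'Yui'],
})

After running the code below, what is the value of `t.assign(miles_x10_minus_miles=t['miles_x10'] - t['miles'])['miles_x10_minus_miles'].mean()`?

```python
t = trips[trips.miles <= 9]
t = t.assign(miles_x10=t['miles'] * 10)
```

81.0

filter rows where miles <= 9:
   day  miles driver
0  Sun      9    Max
2  Thu      9    Max
add column miles_x10 = t['miles'] * 10:
   day  miles driver  miles_x10
0  Sun      9    Max         90
2  Thu      9    Max         90
add column miles_x10_minus_miles = t['miles_x10'] - t['miles']:
   day  miles driver  miles_x10  miles_x10_minus_miles
0  Sun      9    Max         90                     81
2  Thu      9    Max         90                     81
Finally, mean of column 'miles_x10_minus_miles' = 81.0.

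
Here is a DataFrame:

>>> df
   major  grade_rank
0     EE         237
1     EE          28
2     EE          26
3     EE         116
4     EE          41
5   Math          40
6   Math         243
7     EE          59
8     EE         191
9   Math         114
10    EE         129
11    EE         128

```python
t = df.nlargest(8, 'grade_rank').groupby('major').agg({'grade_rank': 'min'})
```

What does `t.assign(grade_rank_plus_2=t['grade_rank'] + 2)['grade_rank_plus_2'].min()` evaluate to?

61

take 8 rows with largest grade_rank:
   major  grade_rank
6   Math         243
0     EE         237
8     EE         191
10    EE         129
11    EE         128
3     EE         116
9   Math         114
7     EE          59
group by major, min of grade_rank:
       grade_rank
major            
EE             59
Math          114
add column grade_rank_plus_2 = t['grade_rank'] + 2:
       grade_rank  grade_rank_plus_2
major                               
EE             59                 61
Math          114                116
Taking the min of column 'grade_rank_plus_2' gives 61.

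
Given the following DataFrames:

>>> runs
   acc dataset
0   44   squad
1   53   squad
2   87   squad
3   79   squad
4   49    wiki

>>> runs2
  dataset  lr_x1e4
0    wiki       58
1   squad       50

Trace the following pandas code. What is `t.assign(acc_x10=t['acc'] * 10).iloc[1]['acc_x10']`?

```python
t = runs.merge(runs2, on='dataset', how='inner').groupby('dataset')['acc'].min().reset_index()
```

490

merge on 'dataset' (how='inner') → 5 rows:
   acc dataset  lr_x1e4
0   44   squad       50
1   53   squad       50
2   87   squad       50
3   79   squad       50
4   49    wiki       58
group by dataset, min of acc:
dataset
squad    44
wiki     49
Name: acc, dtype: int64
reset_index():
  dataset  acc
0   squad   44
1    wiki   49
add column acc_x10 = t['acc'] * 10:
  dataset  acc  acc_x10
0   squad   44      440
1    wiki   49      490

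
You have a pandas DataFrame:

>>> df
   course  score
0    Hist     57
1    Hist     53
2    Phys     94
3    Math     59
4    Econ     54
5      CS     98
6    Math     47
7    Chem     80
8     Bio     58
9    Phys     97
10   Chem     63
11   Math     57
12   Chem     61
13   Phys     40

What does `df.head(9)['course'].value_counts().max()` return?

take first 9 rows:
  course  score
0   Hist     57
1   Hist     53
2   Phys     94
3   Math     59
4   Econ     54
5     CS     98
6   Math     47
7   Chem     80
8    Bio     58
value_counts of course:
course
Hist    2
Math    2
Phys    1
Econ    1
CS      1
Chem    1
Bio     1
Name: count, dtype: int64

2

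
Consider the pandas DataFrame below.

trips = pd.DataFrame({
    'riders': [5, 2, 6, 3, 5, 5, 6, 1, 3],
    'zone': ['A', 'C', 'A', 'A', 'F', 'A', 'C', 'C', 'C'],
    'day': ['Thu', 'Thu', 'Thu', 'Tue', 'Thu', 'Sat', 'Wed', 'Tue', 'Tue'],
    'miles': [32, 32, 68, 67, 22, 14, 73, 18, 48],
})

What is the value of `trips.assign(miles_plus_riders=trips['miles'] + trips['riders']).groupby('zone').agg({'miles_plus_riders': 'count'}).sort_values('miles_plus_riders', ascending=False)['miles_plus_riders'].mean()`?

add column miles_plus_riders = trips['miles'] + trips['riders']:
   riders zone  day  miles  miles_plus_riders
0       5    A  Thu     32                 37
1       2    C  Thu     32                 34
2       6    A  Thu     68                 74
3       3    A  Tue     67                 70
4       5    F  Thu     22                 27
5       5    A  Sat     14                 19
6       6    C  Wed     73                 79
7       1    C  Tue     18                 19
8       3    C  Tue     48                 51
group by zone, count of miles_plus_riders:
      miles_plus_riders
zone                   
A                     4
C                     4
F                     1
sort by miles_plus_riders descending:
      miles_plus_riders
zone                   
A                     4
C                     4
F                     1
Finally, mean of column 'miles_plus_riders' = 3.0.

3.0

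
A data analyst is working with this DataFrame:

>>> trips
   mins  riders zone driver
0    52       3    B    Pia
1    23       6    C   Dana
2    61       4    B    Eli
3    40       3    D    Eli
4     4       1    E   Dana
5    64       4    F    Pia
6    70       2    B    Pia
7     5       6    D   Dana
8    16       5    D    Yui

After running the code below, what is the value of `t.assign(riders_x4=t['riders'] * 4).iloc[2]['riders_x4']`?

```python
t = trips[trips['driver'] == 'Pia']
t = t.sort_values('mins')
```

8

filter rows where driver == 'Pia':
   mins  riders zone driver
0    52       3    B    Pia
5    64       4    F    Pia
6    70       2    B    Pia
sort by mins:
   mins  riders zone driver
0    52       3    B    Pia
5    64       4    F    Pia
6    70       2    B    Pia
add column riders_x4 = t['riders'] * 4:
   mins  riders zone driver  riders_x4
0    52       3    B    Pia         12
5    64       4    F    Pia         16
6    70       2    B    Pia          8
Then the value at position 2, column 'riders_x4': 8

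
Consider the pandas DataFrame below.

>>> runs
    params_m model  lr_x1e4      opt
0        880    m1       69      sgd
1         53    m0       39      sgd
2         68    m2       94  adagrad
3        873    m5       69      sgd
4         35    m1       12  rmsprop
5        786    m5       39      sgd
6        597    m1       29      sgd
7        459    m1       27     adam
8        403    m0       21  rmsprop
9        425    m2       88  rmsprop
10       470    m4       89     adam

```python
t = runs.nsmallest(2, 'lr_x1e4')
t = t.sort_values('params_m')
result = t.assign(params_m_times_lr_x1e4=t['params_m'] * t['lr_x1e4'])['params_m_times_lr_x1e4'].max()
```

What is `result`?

take 2 rows with smallest lr_x1e4:
   params_m model  lr_x1e4      opt
4        35    m1       12  rmsprop
8       403    m0       21  rmsprop
sort by params_m:
   params_m model  lr_x1e4      opt
4        35    m1       12  rmsprop
8       403    m0       21  rmsprop
add column params_m_times_lr_x1e4 = t['params_m'] * t['lr_x1e4']:
   params_m model  lr_x1e4      opt  params_m_times_lr_x1e4
4        35    m1       12  rmsprop                     420
8       403    m0       21  rmsprop                    8463
max of column 'params_m_times_lr_x1e4' → 8463

8463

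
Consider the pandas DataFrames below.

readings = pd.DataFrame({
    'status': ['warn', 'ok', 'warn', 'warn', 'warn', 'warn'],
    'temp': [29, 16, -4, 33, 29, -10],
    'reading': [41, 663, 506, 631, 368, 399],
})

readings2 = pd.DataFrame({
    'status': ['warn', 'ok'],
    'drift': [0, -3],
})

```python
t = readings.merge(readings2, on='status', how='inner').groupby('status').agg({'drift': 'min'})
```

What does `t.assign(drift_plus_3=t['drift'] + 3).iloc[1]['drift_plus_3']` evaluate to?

3

merge on 'status' (how='inner') → 6 rows:
  status  temp  reading  drift
0   warn    29       41      0
1     ok    16      663     -3
2   warn    -4      506      0
3   warn    33      631      0
4   warn    29      368      0
5   warn   -10      399      0
group by status, min of drift:
        drift
status       
ok         -3
warn        0
add column drift_plus_3 = t['drift'] + 3:
        drift  drift_plus_3
status                     
ok         -3             0
warn        0             3
So iloc[1]['drift_plus_3'] = 3.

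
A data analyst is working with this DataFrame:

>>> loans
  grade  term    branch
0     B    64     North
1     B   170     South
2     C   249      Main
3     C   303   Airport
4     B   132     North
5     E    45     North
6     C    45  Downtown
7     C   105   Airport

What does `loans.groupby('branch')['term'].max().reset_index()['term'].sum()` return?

group by branch, max of term:
branch
Airport     303
Downtown     45
Main        249
North       132
South       170
Name: term, dtype: int64
reset_index():
     branch  term
0   Airport   303
1  Downtown    45
2      Main   249
3     North   132
4     South   170

899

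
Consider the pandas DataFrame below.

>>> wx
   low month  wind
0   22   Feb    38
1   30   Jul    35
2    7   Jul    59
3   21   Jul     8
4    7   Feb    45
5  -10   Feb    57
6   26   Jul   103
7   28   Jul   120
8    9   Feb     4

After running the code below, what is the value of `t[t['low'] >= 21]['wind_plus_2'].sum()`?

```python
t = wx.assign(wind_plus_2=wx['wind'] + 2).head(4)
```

87

add column wind_plus_2 = wx['wind'] + 2:
   low month  wind  wind_plus_2
0   22   Feb    38           40
1   30   Jul    35           37
2    7   Jul    59           61
3   21   Jul     8           10
4    7   Feb    45           47
5  -10   Feb    57           59
6   26   Jul   103          105
7   28   Jul   120          122
8    9   Feb     4            6
take first 4 rows:
   low month  wind  wind_plus_2
0   22   Feb    38           40
1   30   Jul    35           37
2    7   Jul    59           61
3   21   Jul     8           10
filter rows where low >= 21:
   low month  wind  wind_plus_2
0   22   Feb    38           40
1   30   Jul    35           37
3   21   Jul     8           10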